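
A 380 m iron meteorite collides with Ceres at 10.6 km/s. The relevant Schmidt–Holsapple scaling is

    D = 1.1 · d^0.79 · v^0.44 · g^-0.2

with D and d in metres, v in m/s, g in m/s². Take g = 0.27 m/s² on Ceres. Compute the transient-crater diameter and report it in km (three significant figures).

D ≈ 9.21 km

In SI units: v = 10600 m/s.
d^0.79 = 380^0.79 = 109.2
v^0.44 = 10600^0.44 = 59.04
g^-0.2 = 0.27^-0.2 = 1.299
D = 1.1 × 109.2 × 59.04 × 1.299 = 9212 m
   = 9.212 km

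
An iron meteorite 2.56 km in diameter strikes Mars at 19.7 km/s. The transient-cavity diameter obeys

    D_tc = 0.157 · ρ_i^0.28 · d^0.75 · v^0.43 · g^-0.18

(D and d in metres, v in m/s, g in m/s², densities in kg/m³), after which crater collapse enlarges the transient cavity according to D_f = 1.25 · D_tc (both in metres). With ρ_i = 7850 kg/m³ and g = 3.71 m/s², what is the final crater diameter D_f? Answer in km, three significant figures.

In SI: d = 2560 m, v = 19700 m/s.
ρ_i^0.28 = 7850^0.28 = 12.32
d^0.75 = 2560^0.75 = 359.9
v^0.43 = 19700^0.43 = 70.25
g^-0.18 = 3.71^-0.18 = 0.7898
D_tc = 0.157 × 12.32 × 359.9 × 70.25 × 0.7898 = 38620 m
D_f = 1.25 × 38620 = 48275 m
     = 48.27 km

D_f ≈ 48.3 km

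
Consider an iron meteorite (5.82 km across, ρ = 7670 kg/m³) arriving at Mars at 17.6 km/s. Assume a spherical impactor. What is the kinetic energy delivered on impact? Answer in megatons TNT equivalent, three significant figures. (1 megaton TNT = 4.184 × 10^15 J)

E ≈ 2.93 × 10^7 Mt TNT

d = 5820 m; v = 17600 m/s.
Mass m = (π/6) ρ d³ = (π/6) × 7670 × (5820)³ = 7.917 × 10^14 kg
E = ½ m v² = 0.5 × 7.917 × 10^14 × (17600)² = 1.226 × 10^23 J
   = 1.226 × 10^23 / 4.184×10^15 = 2.930 × 10^7 Mt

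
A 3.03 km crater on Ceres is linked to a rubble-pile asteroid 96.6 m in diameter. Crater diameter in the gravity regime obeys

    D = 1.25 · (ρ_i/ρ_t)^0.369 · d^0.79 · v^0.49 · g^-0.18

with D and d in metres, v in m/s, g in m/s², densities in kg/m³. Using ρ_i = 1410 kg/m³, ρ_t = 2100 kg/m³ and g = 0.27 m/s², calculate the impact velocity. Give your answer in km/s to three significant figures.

Rearranging for v: v = [D / (1.25 · (1410/2100)^0.369 · 96.6^0.79 · 0.27^-0.18)]^(1/0.49).
D = 3030 m.
(1410/2100)^0.369 = 0.8633
96.6^0.79 = 36.99
0.27^-0.18 = 1.266
Denominator = 1.25 × 0.8633 × 36.99 × 1.266 = 50.53
D / 50.53 = 3030 / 50.53 = 59.96
v = 59.96^(1/0.49) = 59.96^2.0408 = 4249 m/s

v ≈ 4.25 km/s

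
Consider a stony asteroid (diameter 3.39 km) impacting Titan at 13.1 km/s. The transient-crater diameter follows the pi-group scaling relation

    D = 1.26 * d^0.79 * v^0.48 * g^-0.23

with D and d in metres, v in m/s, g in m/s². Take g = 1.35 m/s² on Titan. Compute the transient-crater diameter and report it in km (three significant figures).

In SI units: d = 3390 m, v = 13100 m/s.
d^0.79 = 3390^0.79 = 615.0
v^0.48 = 13100^0.48 = 94.69
g^-0.23 = 1.35^-0.23 = 0.9333
D = 1.26 × 615.0 × 94.69 × 0.9333 = 68481 m
   = 68.48 km

D ≈ 68.5 km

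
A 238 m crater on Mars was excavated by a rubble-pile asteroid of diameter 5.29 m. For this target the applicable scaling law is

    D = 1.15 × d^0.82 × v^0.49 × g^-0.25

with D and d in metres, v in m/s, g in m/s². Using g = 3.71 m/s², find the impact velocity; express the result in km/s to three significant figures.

Rearranging for v: v = [D / (1.15 · 5.29^0.82 · 3.71^-0.25)]^(1/0.49).
5.29^0.82 = 3.920
3.71^-0.25 = 0.7205
Denominator = 1.15 × 3.920 × 0.7205 = 3.248
D / 3.248 = 238 / 3.248 = 73.28
v = 73.28^(1/0.49) = 73.28^2.0408 = 6398 m/s

v ≈ 6.40 km/s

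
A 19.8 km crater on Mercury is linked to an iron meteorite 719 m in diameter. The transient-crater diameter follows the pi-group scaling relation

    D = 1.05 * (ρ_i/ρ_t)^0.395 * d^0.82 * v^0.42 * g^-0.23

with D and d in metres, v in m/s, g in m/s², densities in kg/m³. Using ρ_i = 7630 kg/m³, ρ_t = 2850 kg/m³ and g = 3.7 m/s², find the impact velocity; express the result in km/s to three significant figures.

Rearranging for v: v = [D / (1.05 · (7630/2850)^0.395 · 719^0.82 · 3.7^-0.23)]^(1/0.42).
D = 19800 m.
(7630/2850)^0.395 = 1.475
719^0.82 = 220.0
3.7^-0.23 = 0.7401
Denominator = 1.05 × 1.475 × 220.0 × 0.7401 = 252.2
D / 252.2 = 19800 / 252.2 = 78.51
v = 78.51^(1/0.42) = 78.51^2.381 = 32495 m/s

v ≈ 32.5 km/s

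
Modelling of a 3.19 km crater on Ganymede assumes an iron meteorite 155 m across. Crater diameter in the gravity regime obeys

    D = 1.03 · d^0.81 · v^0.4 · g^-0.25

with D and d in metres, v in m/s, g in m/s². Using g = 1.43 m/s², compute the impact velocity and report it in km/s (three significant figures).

Rearranging for v: v = [D / (1.03 · 155^0.81 · 1.43^-0.25)]^(1/0.4).
D = 3190 m.
155^0.81 = 59.45
1.43^-0.25 = 0.9145
Denominator = 1.03 × 59.45 × 0.9145 = 56.00
D / 56.00 = 3190 / 56.00 = 56.96
v = 56.96^(1/0.4) = 56.96^2.5 = 24486 m/s

v ≈ 24.5 km/s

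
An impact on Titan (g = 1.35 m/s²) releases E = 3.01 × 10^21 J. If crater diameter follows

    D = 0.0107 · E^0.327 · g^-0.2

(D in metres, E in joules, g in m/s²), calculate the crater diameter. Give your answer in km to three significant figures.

E^0.327 = (3.01 × 10^21)^0.327 = 1.056 × 10^7
g^-0.2 = 1.35^-0.2 = 0.9417
D = 0.0107 × 1.056 × 10^7 × 0.9417 = 1.064 × 10^5 m
   = 106.4 km

D ≈ 106 km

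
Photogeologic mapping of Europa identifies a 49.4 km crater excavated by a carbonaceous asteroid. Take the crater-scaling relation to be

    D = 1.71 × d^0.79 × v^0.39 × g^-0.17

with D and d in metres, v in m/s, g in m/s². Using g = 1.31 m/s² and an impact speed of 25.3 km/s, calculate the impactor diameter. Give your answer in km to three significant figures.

d ≈ 3.15 km

Rearranging for d: d = [D / (1.71 · 25300^0.39 · 1.31^-0.17)]^(1/0.79).
D = 49400 m.
25300^0.39 = 52.15
1.31^-0.17 = 0.9551
Denominator = 1.71 × 52.15 × 0.9551 = 85.17
D / 85.17 = 49400 / 85.17 = 580.0
d = 580.0^(1/0.79) = 580.0^1.2658 = 3147 m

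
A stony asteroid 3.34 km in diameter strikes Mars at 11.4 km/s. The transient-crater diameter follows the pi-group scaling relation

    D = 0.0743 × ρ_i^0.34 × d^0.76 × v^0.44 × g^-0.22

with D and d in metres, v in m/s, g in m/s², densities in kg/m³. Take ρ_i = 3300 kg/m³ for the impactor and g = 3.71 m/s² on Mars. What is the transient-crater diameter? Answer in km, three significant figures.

D ≈ 25.4 km

In SI units: d = 3340 m, v = 11400 m/s.
ρ_i^0.34 = 3300^0.34 = 15.71
d^0.76 = 3340^0.76 = 476.5
v^0.44 = 11400^0.44 = 60.96
g^-0.22 = 3.71^-0.22 = 0.7494
D = 0.0743 × 15.71 × 476.5 × 60.96 × 0.7494 = 25409 m
   = 25.41 km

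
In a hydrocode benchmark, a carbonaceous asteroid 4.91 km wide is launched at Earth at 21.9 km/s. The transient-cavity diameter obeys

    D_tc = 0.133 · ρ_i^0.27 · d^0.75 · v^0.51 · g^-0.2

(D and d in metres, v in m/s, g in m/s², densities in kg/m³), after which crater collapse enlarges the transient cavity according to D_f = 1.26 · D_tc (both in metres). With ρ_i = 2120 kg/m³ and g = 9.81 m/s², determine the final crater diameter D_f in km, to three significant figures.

D_f ≈ 80.5 km

In SI: d = 4910 m, v = 21900 m/s.
ρ_i^0.27 = 2120^0.27 = 7.909
d^0.75 = 4910^0.75 = 586.6
v^0.51 = 21900^0.51 = 163.5
g^-0.2 = 9.81^-0.2 = 0.6334
D_tc = 0.133 × 7.909 × 586.6 × 163.5 × 0.6334 = 63900 m
D_f = 1.26 × 63900 = 80514 m
     = 80.51 km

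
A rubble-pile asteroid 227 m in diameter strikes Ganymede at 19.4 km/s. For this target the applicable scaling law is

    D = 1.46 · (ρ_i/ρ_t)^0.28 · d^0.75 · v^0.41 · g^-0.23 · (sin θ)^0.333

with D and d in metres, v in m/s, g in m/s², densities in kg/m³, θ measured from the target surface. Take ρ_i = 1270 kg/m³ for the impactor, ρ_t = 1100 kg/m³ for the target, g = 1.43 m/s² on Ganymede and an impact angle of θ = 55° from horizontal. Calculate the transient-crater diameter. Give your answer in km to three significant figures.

D ≈ 4.39 km

In SI units: v = 19400 m/s.
(ρ_i/ρ_t)^0.28 = (1270/1100)^0.28 = 1.041
d^0.75 = 227^0.75 = 58.48
v^0.41 = 19400^0.41 = 57.28
g^-0.23 = 1.43^-0.23 = 0.9210
(sin 55°)^0.333 = 0.8192^0.333 = 0.9357
D = 1.46 × 1.041 × 58.48 × 57.28 × 0.9210 × 0.9357 = 4387 m
   = 4.387 km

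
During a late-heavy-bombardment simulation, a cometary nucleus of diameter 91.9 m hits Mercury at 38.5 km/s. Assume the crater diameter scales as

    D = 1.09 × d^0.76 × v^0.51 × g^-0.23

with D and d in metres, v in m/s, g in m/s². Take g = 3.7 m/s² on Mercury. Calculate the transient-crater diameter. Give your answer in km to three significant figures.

D ≈ 5.46 km

In SI units: v = 38500 m/s.
d^0.76 = 91.9^0.76 = 31.05
v^0.51 = 38500^0.51 = 218.1
g^-0.23 = 3.7^-0.23 = 0.7401
D = 1.09 × 31.05 × 218.1 × 0.7401 = 5463 m
   = 5.463 km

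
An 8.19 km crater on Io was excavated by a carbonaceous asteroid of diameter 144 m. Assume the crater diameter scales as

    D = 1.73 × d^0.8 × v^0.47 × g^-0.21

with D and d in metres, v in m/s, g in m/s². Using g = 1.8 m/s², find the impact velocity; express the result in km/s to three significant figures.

Rearranging for v: v = [D / (1.73 · 144^0.8 · 1.8^-0.21)]^(1/0.47).
D = 8190 m.
144^0.8 = 53.30
1.8^-0.21 = 0.8839
Denominator = 1.73 × 53.30 × 0.8839 = 81.50
D / 81.50 = 8190 / 81.50 = 100.5
v = 100.5^(1/0.47) = 100.5^2.1277 = 18197 m/s

v ≈ 18.2 km/s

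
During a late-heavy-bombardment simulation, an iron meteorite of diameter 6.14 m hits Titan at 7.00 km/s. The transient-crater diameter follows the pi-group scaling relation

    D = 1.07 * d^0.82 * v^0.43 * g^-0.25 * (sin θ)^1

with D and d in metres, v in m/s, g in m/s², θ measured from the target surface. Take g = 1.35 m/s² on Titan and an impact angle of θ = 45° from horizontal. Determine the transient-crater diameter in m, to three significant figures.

In SI units: v = 7000 m/s.
d^0.82 = 6.14^0.82 = 4.429
v^0.43 = 7000^0.43 = 45.02
g^-0.25 = 1.35^-0.25 = 0.9277
(sin 45°)^1 = 0.7071^1 = 0.7071
D = 1.07 × 4.429 × 45.02 × 0.9277 × 0.7071 = 140.0 m

D ≈ 140 m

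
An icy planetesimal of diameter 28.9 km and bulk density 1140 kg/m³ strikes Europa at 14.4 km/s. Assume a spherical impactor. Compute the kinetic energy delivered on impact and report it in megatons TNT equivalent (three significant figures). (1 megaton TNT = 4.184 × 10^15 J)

E ≈ 3.57 × 10^8 Mt TNT

d = 28900 m; v = 14400 m/s.
Mass m = (π/6) ρ d³ = (π/6) × 1140 × (28900)³ = 1.441 × 10^16 kg
E = ½ m v² = 0.5 × 1.441 × 10^16 × (14400)² = 1.494 × 10^24 J
   = 1.494 × 10^24 / 4.184×10^15 = 3.571 × 10^8 Mt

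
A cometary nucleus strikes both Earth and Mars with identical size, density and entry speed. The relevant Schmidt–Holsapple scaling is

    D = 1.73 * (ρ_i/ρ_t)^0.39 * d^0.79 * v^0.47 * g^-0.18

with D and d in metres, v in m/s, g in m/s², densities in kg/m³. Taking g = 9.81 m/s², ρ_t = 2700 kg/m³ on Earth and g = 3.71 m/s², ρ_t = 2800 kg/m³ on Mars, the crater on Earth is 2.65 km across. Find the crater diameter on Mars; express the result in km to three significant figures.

The impactor-only factors (d, v, ρ_i) cancel in the ratio, leaving D_Mars/D_Earth = (g_Mars/g_Earth)^-0.18 · (ρ_t,Earth/ρ_t,Mars)^0.39.
(3.71/9.81)^-0.18 = 0.3782^-0.18 = 1.191
(2700/2800)^0.39 = 0.9643^0.39 = 0.9859
Ratio = 1.191 × 0.9859 = 1.174
D_Mars = 1.174 × 2.65 km = 3.11 km

D ≈ 3.11 km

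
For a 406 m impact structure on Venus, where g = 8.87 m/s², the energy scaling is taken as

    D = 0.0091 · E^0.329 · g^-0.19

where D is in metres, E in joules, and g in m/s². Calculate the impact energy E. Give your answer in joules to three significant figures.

Rearranging: E = [D / (0.0091 · g^-0.19)]^(1/0.329).
g^-0.19 = 8.87^-0.19 = 0.6605
D / (0.0091 × 0.6605) = 406 / (6.011 × 10^-3) = 6.754 × 10^4
E = (6.754 × 10^4)^3.0395 = 4.780 × 10^14 J

E ≈ 4.78 × 10^14 J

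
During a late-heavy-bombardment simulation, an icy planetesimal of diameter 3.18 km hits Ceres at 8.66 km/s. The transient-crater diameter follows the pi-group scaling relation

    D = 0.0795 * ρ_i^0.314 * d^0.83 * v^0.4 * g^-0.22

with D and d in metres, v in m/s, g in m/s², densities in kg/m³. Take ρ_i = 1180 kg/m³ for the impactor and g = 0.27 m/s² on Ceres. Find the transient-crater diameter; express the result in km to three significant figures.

D ≈ 29.7 km

In SI units: d = 3180 m, v = 8660 m/s.
ρ_i^0.314 = 1180^0.314 = 9.217
d^0.83 = 3180^0.83 = 807.3
v^0.4 = 8660^0.4 = 37.58
g^-0.22 = 0.27^-0.22 = 1.334
D = 0.0795 × 9.217 × 807.3 × 37.58 × 1.334 = 29655 m
   = 29.66 km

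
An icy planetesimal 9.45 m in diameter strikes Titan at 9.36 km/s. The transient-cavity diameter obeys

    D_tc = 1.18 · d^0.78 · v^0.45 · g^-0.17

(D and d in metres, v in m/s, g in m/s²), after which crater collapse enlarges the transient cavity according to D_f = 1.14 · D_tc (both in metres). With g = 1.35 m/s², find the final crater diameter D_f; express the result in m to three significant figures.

v = 9360 m/s.
d^0.78 = 9.45^0.78 = 5.765
v^0.45 = 9360^0.45 = 61.25
g^-0.17 = 1.35^-0.17 = 0.9503
D_tc = 1.18 × 5.765 × 61.25 × 0.9503 = 396.0 m
D_f = 1.14 × 396.0 = 451.4 m

D_f ≈ 451 m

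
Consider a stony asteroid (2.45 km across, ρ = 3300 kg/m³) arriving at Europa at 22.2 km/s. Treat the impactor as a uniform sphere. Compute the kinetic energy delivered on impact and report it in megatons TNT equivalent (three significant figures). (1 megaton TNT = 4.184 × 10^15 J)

E ≈ 1.50 × 10^6 Mt TNT

d = 2450 m; v = 22200 m/s.
Mass m = (π/6) ρ d³ = (π/6) × 3300 × (2450)³ = 2.541 × 10^13 kg
E = ½ m v² = 0.5 × 2.541 × 10^13 × (22200)² = 6.262 × 10^21 J
   = 6.262 × 10^21 / 4.184×10^15 = 1.497 × 10^6 Mt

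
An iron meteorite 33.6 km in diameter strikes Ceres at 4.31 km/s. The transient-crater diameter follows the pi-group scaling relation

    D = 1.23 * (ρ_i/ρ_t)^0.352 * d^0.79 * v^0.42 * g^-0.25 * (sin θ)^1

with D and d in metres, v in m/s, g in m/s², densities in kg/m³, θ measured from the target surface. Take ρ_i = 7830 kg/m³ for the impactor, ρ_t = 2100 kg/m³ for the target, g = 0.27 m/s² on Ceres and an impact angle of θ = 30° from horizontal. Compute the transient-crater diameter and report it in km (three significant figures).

In SI units: d = 33600 m, v = 4310 m/s.
(ρ_i/ρ_t)^0.352 = (7830/2100)^0.352 = 1.589
d^0.79 = 33600^0.79 = 3765
v^0.42 = 4310^0.42 = 33.61
g^-0.25 = 0.27^-0.25 = 1.387
(sin 30°)^1 = 0.5000^1 = 0.5000
D = 1.23 × 1.589 × 3765 × 33.61 × 1.387 × 0.5000 = 1.715 × 10^5 m
   = 171.5 km

D ≈ 172 km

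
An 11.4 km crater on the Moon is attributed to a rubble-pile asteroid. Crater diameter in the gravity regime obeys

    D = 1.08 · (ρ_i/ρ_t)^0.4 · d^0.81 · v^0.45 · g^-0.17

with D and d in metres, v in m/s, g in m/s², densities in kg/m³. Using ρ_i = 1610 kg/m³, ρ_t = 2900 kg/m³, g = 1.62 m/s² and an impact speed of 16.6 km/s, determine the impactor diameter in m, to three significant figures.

Rearranging for d: d = [D / (1.08 · (1610/2900)^0.4 · 16600^0.45 · 1.62^-0.17)]^(1/0.81).
D = 11400 m.
(1610/2900)^0.4 = 0.7903
16600^0.45 = 79.26
1.62^-0.17 = 0.9213
Denominator = 1.08 × 0.7903 × 79.26 × 0.9213 = 62.33
D / 62.33 = 11400 / 62.33 = 182.9
d = 182.9^(1/0.81) = 182.9^1.2346 = 620.8 m

d ≈ 621 m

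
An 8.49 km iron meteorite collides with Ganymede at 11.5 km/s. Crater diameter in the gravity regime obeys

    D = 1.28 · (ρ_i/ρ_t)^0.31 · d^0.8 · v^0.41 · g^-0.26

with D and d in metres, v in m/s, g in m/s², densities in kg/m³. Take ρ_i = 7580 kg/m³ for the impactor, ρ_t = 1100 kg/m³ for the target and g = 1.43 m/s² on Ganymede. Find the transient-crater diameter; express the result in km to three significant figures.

D ≈ 136 km

In SI units: d = 8490 m, v = 11500 m/s.
(ρ_i/ρ_t)^0.31 = (7580/1100)^0.31 = 1.819
d^0.8 = 8490^0.8 = 1390
v^0.41 = 11500^0.41 = 46.23
g^-0.26 = 1.43^-0.26 = 0.9112
D = 1.28 × 1.819 × 1390 × 46.23 × 0.9112 = 1.363 × 10^5 m
   = 136.3 km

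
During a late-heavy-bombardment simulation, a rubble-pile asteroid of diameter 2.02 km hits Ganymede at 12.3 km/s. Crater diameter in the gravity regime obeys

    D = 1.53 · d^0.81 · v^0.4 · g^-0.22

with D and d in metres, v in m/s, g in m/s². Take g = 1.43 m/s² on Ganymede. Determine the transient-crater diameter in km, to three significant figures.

D ≈ 29.1 km

In SI units: d = 2020 m, v = 12300 m/s.
d^0.81 = 2020^0.81 = 475.7
v^0.4 = 12300^0.4 = 43.25
g^-0.22 = 1.43^-0.22 = 0.9243
D = 1.53 × 475.7 × 43.25 × 0.9243 = 29095 m
   = 29.10 km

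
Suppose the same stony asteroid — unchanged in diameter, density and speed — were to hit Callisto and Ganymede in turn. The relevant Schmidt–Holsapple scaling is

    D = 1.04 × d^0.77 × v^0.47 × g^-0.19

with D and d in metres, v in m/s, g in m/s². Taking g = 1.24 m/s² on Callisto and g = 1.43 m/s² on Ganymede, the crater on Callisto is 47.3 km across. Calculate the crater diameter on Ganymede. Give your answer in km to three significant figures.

All impactor-dependent factors cancel in the ratio, leaving D_Ganymede/D_Callisto = (g_Ganymede/g_Callisto)^-0.19.
(1.43/1.24)^-0.19 = 1.153^-0.19 = 0.9733
D_Ganymede = 0.9733 × 47.3 km = 46.0 km

D ≈ 46.0 km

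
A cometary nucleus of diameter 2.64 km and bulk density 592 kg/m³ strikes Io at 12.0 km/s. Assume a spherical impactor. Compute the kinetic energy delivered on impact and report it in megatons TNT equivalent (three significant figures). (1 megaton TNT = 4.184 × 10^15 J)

d = 2640 m; v = 12000 m/s.
Mass m = (π/6) ρ d³ = (π/6) × 592 × (2640)³ = 5.703 × 10^12 kg
E = ½ m v² = 0.5 × 5.703 × 10^12 × (12000)² = 4.106 × 10^20 J
   = 4.106 × 10^20 / 4.184×10^15 = 98136 Mt

E ≈ 98100 Mt TNT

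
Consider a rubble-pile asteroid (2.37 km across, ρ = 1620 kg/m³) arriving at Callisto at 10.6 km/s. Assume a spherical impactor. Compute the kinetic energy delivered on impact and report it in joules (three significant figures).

E ≈ 6.34 × 10^20 J

d = 2370 m; v = 10600 m/s.
Mass m = (π/6) ρ d³ = (π/6) × 1620 × (2370)³ = 1.129 × 10^13 kg
E = ½ m v² = 0.5 × 1.129 × 10^13 × (10600)² = 6.343 × 10^20 J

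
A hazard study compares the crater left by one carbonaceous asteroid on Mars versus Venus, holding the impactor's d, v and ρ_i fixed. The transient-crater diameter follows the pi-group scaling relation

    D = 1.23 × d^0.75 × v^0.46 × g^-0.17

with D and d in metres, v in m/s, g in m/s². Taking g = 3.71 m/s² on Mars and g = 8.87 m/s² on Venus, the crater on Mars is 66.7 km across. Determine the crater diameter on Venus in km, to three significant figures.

D ≈ 57.5 km

All impactor-dependent factors cancel in the ratio, leaving D_Venus/D_Mars = (g_Venus/g_Mars)^-0.17.
(8.87/3.71)^-0.17 = 2.391^-0.17 = 0.8623
D_Venus = 0.8623 × 66.7 km = 57.5 km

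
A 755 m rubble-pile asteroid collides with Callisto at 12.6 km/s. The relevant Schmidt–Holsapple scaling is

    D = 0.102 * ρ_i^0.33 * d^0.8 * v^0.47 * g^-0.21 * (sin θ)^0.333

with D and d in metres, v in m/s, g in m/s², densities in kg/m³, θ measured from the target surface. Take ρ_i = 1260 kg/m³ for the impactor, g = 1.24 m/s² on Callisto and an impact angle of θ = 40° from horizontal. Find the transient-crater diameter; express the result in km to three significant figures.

In SI units: v = 12600 m/s.
ρ_i^0.33 = 1260^0.33 = 10.55
d^0.8 = 755^0.8 = 200.6
v^0.47 = 12600^0.47 = 84.56
g^-0.21 = 1.24^-0.21 = 0.9558
(sin 40°)^0.333 = 0.6428^0.333 = 0.8632
D = 0.102 × 10.55 × 200.6 × 84.56 × 0.9558 × 0.8632 = 15060 m
   = 15.06 km

D ≈ 15.1 km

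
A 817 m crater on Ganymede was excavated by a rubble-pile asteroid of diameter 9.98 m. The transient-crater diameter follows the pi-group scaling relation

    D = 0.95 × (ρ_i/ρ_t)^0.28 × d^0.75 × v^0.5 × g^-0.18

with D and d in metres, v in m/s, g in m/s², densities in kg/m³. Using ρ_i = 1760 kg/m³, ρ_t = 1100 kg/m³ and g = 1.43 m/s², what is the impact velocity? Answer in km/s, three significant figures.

v ≈ 20.5 km/s

Rearranging for v: v = [D / (0.95 · (1760/1100)^0.28 · 9.98^0.75 · 1.43^-0.18)]^(1/0.5).
(1760/1100)^0.28 = 1.141
9.98^0.75 = 5.615
1.43^-0.18 = 0.9376
Denominator = 0.95 × 1.141 × 5.615 × 0.9376 = 5.707
D / 5.707 = 817 / 5.707 = 143.2
v = 143.2^(1/0.5) = 143.2^2 = 20506 m/s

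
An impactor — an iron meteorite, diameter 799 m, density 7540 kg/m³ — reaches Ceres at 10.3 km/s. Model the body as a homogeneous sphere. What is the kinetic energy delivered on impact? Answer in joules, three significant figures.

E ≈ 1.07 × 10^20 J

v = 10300 m/s.
Mass m = (π/6) ρ d³ = (π/6) × 7540 × (799)³ = 2.014 × 10^12 kg
E = ½ m v² = 0.5 × 2.014 × 10^12 × (10300)² = 1.068 × 10^20 J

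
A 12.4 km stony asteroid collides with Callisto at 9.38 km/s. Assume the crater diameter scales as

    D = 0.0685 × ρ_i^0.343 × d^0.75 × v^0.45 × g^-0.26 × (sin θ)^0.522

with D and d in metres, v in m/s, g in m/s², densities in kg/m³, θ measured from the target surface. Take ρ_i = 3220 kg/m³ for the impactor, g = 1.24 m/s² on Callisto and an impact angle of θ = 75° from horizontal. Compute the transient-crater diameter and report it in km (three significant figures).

D ≈ 73.2 km

In SI units: d = 12400 m, v = 9380 m/s.
ρ_i^0.343 = 3220^0.343 = 15.97
d^0.75 = 12400^0.75 = 1175
v^0.45 = 9380^0.45 = 61.30
g^-0.26 = 1.24^-0.26 = 0.9456
(sin 75°)^0.522 = 0.9659^0.522 = 0.9821
D = 0.0685 × 15.97 × 1175 × 61.30 × 0.9456 × 0.9821 = 73174 m
   = 73.17 km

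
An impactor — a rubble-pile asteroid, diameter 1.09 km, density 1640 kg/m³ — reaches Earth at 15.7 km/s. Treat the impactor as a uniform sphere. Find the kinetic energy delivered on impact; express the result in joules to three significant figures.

d = 1090 m; v = 15700 m/s.
Mass m = (π/6) ρ d³ = (π/6) × 1640 × (1090)³ = 1.112 × 10^12 kg
E = ½ m v² = 0.5 × 1.112 × 10^12 × (15700)² = 1.370 × 10^20 J

E ≈ 1.37 × 10^20 J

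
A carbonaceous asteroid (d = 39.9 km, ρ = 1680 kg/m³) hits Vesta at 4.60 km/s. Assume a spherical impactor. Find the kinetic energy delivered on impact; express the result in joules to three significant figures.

E ≈ 5.91 × 10^23 J

d = 39900 m; v = 4600 m/s.
Mass m = (π/6) ρ d³ = (π/6) × 1680 × (39900)³ = 5.588 × 10^16 kg
E = ½ m v² = 0.5 × 5.588 × 10^16 × (4600)² = 5.912 × 10^23 J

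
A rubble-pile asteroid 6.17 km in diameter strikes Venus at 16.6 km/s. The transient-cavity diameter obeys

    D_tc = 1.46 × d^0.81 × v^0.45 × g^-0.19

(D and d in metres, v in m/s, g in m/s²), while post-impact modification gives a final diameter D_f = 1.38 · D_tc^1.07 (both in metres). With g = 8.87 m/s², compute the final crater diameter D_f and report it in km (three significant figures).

In SI: d = 6170 m, v = 16600 m/s.
d^0.81 = 6170^0.81 = 1175
v^0.45 = 16600^0.45 = 79.26
g^-0.19 = 8.87^-0.19 = 0.6605
D_tc = 1.46 × 1175 × 79.26 × 0.6605 = 89810 m
D_f = 1.38 × (89810)^1.07 = 2.754 × 10^5 m
     = 275.4 km

D_f ≈ 275 km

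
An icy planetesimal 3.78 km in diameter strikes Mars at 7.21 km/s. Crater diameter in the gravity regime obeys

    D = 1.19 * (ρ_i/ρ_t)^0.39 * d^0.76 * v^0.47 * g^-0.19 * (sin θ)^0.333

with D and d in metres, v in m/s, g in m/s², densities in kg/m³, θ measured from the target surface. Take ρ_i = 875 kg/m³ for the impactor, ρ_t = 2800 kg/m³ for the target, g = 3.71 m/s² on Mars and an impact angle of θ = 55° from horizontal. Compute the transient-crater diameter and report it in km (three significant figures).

D ≈ 18.8 km

In SI units: d = 3780 m, v = 7210 m/s.
(ρ_i/ρ_t)^0.39 = (875/2800)^0.39 = 0.6353
d^0.76 = 3780^0.76 = 523.5
v^0.47 = 7210^0.47 = 65.05
g^-0.19 = 3.71^-0.19 = 0.7795
(sin 55°)^0.333 = 0.8192^0.333 = 0.9357
D = 1.19 × 0.6353 × 523.5 × 65.05 × 0.7795 × 0.9357 = 18778 m
   = 18.78 km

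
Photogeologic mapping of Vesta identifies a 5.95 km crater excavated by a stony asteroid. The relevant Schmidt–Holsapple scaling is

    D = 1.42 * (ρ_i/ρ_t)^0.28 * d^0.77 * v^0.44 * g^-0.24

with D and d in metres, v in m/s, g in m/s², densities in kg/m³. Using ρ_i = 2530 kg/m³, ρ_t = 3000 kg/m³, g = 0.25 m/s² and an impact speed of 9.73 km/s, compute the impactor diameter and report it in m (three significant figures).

Rearranging for d: d = [D / (1.42 · (2530/3000)^0.28 · 9730^0.44 · 0.25^-0.24)]^(1/0.77).
D = 5950 m.
(2530/3000)^0.28 = 0.9534
9730^0.44 = 56.86
0.25^-0.24 = 1.395
Denominator = 1.42 × 0.9534 × 56.86 × 1.395 = 107.4
D / 107.4 = 5950 / 107.4 = 55.40
d = 55.40^(1/0.77) = 55.40^1.2987 = 183.8 m

d ≈ 184 m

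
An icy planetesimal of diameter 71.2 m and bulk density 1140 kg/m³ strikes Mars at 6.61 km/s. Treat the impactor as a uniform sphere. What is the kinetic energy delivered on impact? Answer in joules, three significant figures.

E ≈ 4.71 × 10^15 J

v = 6610 m/s.
Mass m = (π/6) ρ d³ = (π/6) × 1140 × (71.2)³ = 2.154 × 10^8 kg
E = ½ m v² = 0.5 × 2.154 × 10^8 × (6610)² = 4.706 × 10^15 J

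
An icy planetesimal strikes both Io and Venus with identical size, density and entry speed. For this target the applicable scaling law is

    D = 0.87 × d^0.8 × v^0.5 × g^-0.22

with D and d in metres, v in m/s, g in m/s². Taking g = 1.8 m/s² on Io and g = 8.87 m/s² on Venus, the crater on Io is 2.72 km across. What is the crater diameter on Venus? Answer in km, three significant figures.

D ≈ 1.92 km

All impactor-dependent factors cancel in the ratio, leaving D_Venus/D_Io = (g_Venus/g_Io)^-0.22.
(8.87/1.8)^-0.22 = 4.928^-0.22 = 0.7041
D_Venus = 0.7041 × 2.72 km = 1.92 km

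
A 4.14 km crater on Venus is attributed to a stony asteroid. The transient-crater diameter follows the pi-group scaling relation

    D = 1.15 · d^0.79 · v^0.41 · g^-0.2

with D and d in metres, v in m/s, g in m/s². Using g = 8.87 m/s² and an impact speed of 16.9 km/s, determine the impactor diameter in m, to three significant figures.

d ≈ 353 m

Rearranging for d: d = [D / (1.15 · 16900^0.41 · 8.87^-0.2)]^(1/0.79).
D = 4140 m.
16900^0.41 = 54.13
8.87^-0.2 = 0.6463
Denominator = 1.15 × 54.13 × 0.6463 = 40.23
D / 40.23 = 4140 / 40.23 = 102.9
d = 102.9^(1/0.79) = 102.9^1.2658 = 352.6 m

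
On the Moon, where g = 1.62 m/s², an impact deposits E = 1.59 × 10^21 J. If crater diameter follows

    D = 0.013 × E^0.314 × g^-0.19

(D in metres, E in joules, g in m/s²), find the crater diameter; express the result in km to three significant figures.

E^0.314 = (1.59 × 10^21)^0.314 = 4.542 × 10^6
g^-0.19 = 1.62^-0.19 = 0.9124
D = 0.013 × 4.542 × 10^6 × 0.9124 = 53874 m
   = 53.87 km

D ≈ 53.9 km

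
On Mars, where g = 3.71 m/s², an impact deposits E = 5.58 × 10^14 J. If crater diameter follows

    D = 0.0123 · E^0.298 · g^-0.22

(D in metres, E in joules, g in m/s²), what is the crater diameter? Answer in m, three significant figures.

E^0.298 = (5.58 × 10^14)^0.298 = 2.480 × 10^4
g^-0.22 = 3.71^-0.22 = 0.7494
D = 0.0123 × 2.480 × 10^4 × 0.7494 = 228.6 m

D ≈ 229 m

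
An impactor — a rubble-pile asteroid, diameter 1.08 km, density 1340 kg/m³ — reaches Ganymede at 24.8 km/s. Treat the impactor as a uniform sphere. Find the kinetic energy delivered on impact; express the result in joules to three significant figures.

d = 1080 m; v = 24800 m/s.
Mass m = (π/6) ρ d³ = (π/6) × 1340 × (1080)³ = 8.838 × 10^11 kg
E = ½ m v² = 0.5 × 8.838 × 10^11 × (24800)² = 2.718 × 10^20 J

E ≈ 2.72 × 10^20 J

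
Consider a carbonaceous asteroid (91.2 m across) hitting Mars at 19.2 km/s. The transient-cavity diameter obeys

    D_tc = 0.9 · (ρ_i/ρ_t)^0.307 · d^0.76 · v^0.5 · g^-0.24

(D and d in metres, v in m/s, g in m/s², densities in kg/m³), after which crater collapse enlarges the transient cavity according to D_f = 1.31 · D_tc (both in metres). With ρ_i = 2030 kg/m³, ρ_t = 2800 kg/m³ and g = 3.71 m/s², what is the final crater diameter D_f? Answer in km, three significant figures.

D_f ≈ 3.34 km

v = 19200 m/s.
(ρ_i/ρ_t)^0.307 = (2030/2800)^0.307 = 0.9060
d^0.76 = 91.2^0.76 = 30.87
v^0.5 = 19200^0.5 = 138.6
g^-0.24 = 3.71^-0.24 = 0.7300
D_tc = 0.9 × 0.9060 × 30.87 × 138.6 × 0.7300 = 2547 m
D_f = 1.31 × 2547 = 3337 m
     = 3.337 km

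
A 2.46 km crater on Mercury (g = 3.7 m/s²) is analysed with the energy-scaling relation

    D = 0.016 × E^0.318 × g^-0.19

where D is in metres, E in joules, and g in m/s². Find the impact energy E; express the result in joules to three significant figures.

Rearranging: E = [D / (0.016 · g^-0.19)]^(1/0.318).
D = 2460 m.
g^-0.19 = 3.7^-0.19 = 0.7799
D / (0.016 × 0.7799) = 2460 / (0.01248) = 1.971 × 10^5
E = (1.971 × 10^5)^3.1447 = 4.469 × 10^16 J

E ≈ 4.47 × 10^16 J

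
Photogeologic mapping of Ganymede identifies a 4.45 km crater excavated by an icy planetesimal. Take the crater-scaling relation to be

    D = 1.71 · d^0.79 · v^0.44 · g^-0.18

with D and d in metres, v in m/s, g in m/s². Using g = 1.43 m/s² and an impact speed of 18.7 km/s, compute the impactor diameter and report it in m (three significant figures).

Rearranging for d: d = [D / (1.71 · 18700^0.44 · 1.43^-0.18)]^(1/0.79).
D = 4450 m.
18700^0.44 = 75.79
1.43^-0.18 = 0.9376
Denominator = 1.71 × 75.79 × 0.9376 = 121.5
D / 121.5 = 4450 / 121.5 = 36.63
d = 36.63^(1/0.79) = 36.63^1.2658 = 95.39 m

d ≈ 95.4 m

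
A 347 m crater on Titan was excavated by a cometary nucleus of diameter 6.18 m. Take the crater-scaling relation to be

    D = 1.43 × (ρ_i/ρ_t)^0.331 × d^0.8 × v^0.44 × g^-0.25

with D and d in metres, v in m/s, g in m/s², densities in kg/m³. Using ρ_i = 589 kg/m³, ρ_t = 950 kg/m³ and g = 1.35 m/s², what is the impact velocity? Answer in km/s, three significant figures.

v ≈ 16.3 km/s

Rearranging for v: v = [D / (1.43 · (589/950)^0.331 · 6.18^0.8 · 1.35^-0.25)]^(1/0.44).
(589/950)^0.331 = 0.8537
6.18^0.8 = 4.293
1.35^-0.25 = 0.9277
Denominator = 1.43 × 0.8537 × 4.293 × 0.9277 = 4.862
D / 4.862 = 347 / 4.862 = 71.37
v = 71.37^(1/0.44) = 71.37^2.2727 = 16311 m/s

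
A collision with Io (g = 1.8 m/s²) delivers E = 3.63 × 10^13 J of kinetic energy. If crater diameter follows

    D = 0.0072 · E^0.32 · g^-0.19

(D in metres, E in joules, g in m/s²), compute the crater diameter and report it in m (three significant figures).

E^0.32 = (3.63 × 10^13)^0.32 = 2.184 × 10^4
g^-0.19 = 1.8^-0.19 = 0.8943
D = 0.0072 × 2.184 × 10^4 × 0.8943 = 140.6 m

D ≈ 141 m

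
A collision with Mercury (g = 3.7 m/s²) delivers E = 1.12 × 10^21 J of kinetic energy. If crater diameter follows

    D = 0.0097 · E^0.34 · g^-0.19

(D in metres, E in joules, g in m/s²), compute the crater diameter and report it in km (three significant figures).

E^0.34 = (1.12 × 10^21)^0.34 = 1.435 × 10^7
g^-0.19 = 3.7^-0.19 = 0.7799
D = 0.0097 × 1.435 × 10^7 × 0.7799 = 1.086 × 10^5 m
   = 108.6 km

D ≈ 109 km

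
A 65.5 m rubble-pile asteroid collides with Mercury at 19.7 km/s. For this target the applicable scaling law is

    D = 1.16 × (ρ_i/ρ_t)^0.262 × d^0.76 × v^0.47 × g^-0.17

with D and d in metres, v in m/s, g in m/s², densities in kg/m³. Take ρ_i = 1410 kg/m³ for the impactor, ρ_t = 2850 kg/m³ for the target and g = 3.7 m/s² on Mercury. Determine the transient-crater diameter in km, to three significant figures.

In SI units: v = 19700 m/s.
(ρ_i/ρ_t)^0.262 = (1410/2850)^0.262 = 0.8316
d^0.76 = 65.5^0.76 = 24.01
v^0.47 = 19700^0.47 = 104.3
g^-0.17 = 3.7^-0.17 = 0.8006
D = 1.16 × 0.8316 × 24.01 × 104.3 × 0.8006 = 1934 m
   = 1.934 km

D ≈ 1.93 km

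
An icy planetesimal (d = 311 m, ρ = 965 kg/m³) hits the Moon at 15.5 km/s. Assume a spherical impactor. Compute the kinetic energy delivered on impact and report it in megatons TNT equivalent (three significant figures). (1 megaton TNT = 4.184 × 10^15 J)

E ≈ 436 Mt TNT

v = 15500 m/s.
Mass m = (π/6) ρ d³ = (π/6) × 965 × (311)³ = 1.520 × 10^10 kg
E = ½ m v² = 0.5 × 1.520 × 10^10 × (15500)² = 1.826 × 10^18 J
   = 1.826 × 10^18 / 4.184×10^15 = 436.4 Mt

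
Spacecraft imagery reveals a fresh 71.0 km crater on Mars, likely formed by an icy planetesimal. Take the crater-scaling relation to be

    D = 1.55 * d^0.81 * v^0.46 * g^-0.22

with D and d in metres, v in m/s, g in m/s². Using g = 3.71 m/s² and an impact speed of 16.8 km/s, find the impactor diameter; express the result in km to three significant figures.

Rearranging for d: d = [D / (1.55 · 16800^0.46 · 3.71^-0.22)]^(1/0.81).
D = 71000 m.
16800^0.46 = 87.83
3.71^-0.22 = 0.7494
Denominator = 1.55 × 87.83 × 0.7494 = 102.0
D / 102.0 = 71000 / 102.0 = 696.1
d = 696.1^(1/0.81) = 696.1^1.2346 = 3233 m

d ≈ 3.23 km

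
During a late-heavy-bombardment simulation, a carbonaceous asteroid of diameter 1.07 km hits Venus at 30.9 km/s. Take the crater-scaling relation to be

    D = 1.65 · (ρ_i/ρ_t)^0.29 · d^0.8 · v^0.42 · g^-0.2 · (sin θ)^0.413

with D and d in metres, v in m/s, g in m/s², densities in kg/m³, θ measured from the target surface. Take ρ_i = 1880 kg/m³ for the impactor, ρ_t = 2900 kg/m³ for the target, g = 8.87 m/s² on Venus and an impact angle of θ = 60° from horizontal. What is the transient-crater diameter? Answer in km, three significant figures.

D ≈ 18.1 km

In SI units: d = 1070 m, v = 30900 m/s.
(ρ_i/ρ_t)^0.29 = (1880/2900)^0.29 = 0.8819
d^0.8 = 1070^0.8 = 265.2
v^0.42 = 30900^0.42 = 76.87
g^-0.2 = 8.87^-0.2 = 0.6463
(sin 60°)^0.413 = 0.8660^0.413 = 0.9423
D = 1.65 × 0.8819 × 265.2 × 76.87 × 0.6463 × 0.9423 = 18066 m
   = 18.07 km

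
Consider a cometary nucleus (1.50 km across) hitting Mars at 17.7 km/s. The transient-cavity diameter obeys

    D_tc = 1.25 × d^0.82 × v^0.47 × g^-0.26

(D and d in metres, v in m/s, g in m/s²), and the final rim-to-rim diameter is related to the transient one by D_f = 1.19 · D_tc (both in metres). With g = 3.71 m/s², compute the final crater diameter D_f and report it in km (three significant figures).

D_f ≈ 42.2 km

In SI: d = 1500 m, v = 17700 m/s.
d^0.82 = 1500^0.82 = 402.2
v^0.47 = 17700^0.47 = 99.21
g^-0.26 = 3.71^-0.26 = 0.7112
D_tc = 1.25 × 402.2 × 99.21 × 0.7112 = 35470 m
D_f = 1.19 × 35470 = 42209 m
     = 42.21 km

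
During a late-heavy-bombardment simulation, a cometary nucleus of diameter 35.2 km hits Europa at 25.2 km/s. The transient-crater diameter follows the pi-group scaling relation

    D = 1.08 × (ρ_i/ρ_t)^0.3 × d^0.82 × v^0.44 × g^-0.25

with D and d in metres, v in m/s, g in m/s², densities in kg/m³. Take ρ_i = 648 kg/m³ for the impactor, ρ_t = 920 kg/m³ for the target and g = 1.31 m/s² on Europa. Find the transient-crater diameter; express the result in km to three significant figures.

D ≈ 420 km

In SI units: d = 35200 m, v = 25200 m/s.
(ρ_i/ρ_t)^0.3 = (648/920)^0.3 = 0.9002
d^0.82 = 35200^0.82 = 5348
v^0.44 = 25200^0.44 = 86.42
g^-0.25 = 1.31^-0.25 = 0.9347
D = 1.08 × 0.9002 × 5348 × 86.42 × 0.9347 = 4.200 × 10^5 m
   = 420.0 km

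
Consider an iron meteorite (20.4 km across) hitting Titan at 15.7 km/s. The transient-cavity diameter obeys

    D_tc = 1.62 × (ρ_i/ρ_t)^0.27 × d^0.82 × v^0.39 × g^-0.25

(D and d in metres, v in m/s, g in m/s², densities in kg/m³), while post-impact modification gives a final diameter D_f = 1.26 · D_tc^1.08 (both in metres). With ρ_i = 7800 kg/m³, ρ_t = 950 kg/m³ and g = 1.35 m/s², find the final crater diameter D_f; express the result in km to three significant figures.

In SI: d = 20400 m, v = 15700 m/s.
(ρ_i/ρ_t)^0.27 = (7800/950)^0.27 = 1.766
d^0.82 = 20400^0.82 = 3419
v^0.39 = 15700^0.39 = 43.29
g^-0.25 = 1.35^-0.25 = 0.9277
D_tc = 1.62 × 1.766 × 3419 × 43.29 × 0.9277 = 3.928 × 10^5 m
D_f = 1.26 × (3.928 × 10^5)^1.08 = 1.387 × 10^6 m
     = 1387 km

D_f ≈ 1390 km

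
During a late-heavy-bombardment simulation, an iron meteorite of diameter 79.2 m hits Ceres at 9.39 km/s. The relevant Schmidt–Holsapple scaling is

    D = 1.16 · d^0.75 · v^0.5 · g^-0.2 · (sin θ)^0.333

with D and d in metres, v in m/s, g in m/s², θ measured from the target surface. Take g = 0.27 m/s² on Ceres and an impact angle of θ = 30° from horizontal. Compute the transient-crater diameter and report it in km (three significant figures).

D ≈ 3.08 km

In SI units: v = 9390 m/s.
d^0.75 = 79.2^0.75 = 26.55
v^0.5 = 9390^0.5 = 96.90
g^-0.2 = 0.27^-0.2 = 1.299
(sin 30°)^0.333 = 0.5000^0.333 = 0.7939
D = 1.16 × 26.55 × 96.90 × 1.299 × 0.7939 = 3078 m
   = 3.078 km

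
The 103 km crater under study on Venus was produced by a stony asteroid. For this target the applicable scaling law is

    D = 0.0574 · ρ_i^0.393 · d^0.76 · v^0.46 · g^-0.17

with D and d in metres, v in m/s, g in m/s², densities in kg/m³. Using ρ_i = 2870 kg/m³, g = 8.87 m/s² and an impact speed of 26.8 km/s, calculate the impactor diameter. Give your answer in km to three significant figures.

d ≈ 9.39 km

Rearranging for d: d = [D / (0.0574 · 2870^0.393 · 26800^0.46 · 8.87^-0.17)]^(1/0.76).
D = 103000 m.
2870^0.393 = 22.85
26800^0.46 = 108.9
8.87^-0.17 = 0.6900
Denominator = 0.0574 × 22.85 × 108.9 × 0.6900 = 98.55
D / 98.55 = 103000 / 98.55 = 1045
d = 1045^(1/0.76) = 1045^1.3158 = 9388 m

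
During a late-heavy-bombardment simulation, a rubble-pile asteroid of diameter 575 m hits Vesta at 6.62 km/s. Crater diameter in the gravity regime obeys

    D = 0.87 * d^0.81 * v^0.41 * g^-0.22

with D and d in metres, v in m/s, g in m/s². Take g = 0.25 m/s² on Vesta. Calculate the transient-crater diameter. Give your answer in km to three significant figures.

In SI units: v = 6620 m/s.
d^0.81 = 575^0.81 = 171.9
v^0.41 = 6620^0.41 = 36.86
g^-0.22 = 0.25^-0.22 = 1.357
D = 0.87 × 171.9 × 36.86 × 1.357 = 7480 m
   = 7.480 km

D ≈ 7.48 km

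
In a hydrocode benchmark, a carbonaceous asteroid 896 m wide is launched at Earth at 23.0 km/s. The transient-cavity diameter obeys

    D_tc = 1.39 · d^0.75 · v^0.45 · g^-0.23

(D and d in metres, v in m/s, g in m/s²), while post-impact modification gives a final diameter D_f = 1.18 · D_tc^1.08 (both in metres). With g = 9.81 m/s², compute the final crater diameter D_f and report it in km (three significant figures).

v = 23000 m/s.
d^0.75 = 896^0.75 = 163.8
v^0.45 = 23000^0.45 = 91.79
g^-0.23 = 9.81^-0.23 = 0.5914
D_tc = 1.39 × 163.8 × 91.79 × 0.5914 = 12360 m
D_f = 1.18 × (12360)^1.08 = 30993 m
     = 30.99 km

D_f ≈ 31.0 km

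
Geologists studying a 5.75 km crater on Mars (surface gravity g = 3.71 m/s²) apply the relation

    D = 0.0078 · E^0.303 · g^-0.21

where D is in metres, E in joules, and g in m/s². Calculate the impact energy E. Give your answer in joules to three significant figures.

E ≈ 5.75 × 10^19 J

Rearranging: E = [D / (0.0078 · g^-0.21)]^(1/0.303).
D = 5750 m.
g^-0.21 = 3.71^-0.21 = 0.7593
D / (0.0078 × 0.7593) = 5750 / (5.923 × 10^-3) = 9.708 × 10^5
E = (9.708 × 10^5)^3.3003 = 5.745 × 10^19 J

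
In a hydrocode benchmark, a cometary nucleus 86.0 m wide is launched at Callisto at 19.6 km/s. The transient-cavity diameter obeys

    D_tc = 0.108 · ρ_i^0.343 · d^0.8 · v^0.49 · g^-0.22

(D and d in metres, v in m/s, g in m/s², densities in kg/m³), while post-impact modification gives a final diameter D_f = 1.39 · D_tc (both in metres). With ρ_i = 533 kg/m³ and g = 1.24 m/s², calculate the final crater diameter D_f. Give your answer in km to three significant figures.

v = 19600 m/s.
ρ_i^0.343 = 533^0.343 = 8.615
d^0.8 = 86^0.8 = 35.29
v^0.49 = 19600^0.49 = 126.8
g^-0.22 = 1.24^-0.22 = 0.9538
D_tc = 0.108 × 8.615 × 35.29 × 126.8 × 0.9538 = 3971 m
D_f = 1.39 × 3971 = 5520 m
     = 5.520 km

D_f ≈ 5.52 km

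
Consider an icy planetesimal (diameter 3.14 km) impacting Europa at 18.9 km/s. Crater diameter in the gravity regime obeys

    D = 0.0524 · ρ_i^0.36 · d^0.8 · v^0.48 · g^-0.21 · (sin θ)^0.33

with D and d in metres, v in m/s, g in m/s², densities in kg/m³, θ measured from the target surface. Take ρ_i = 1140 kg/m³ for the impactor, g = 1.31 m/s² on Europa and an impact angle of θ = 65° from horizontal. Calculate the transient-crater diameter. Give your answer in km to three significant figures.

In SI units: d = 3140 m, v = 18900 m/s.
ρ_i^0.36 = 1140^0.36 = 12.60
d^0.8 = 3140^0.8 = 627.4
v^0.48 = 18900^0.48 = 112.9
g^-0.21 = 1.31^-0.21 = 0.9449
(sin 65°)^0.33 = 0.9063^0.33 = 0.9681
D = 0.0524 × 12.60 × 627.4 × 112.9 × 0.9449 × 0.9681 = 42781 m
   = 42.78 km

D ≈ 42.8 km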